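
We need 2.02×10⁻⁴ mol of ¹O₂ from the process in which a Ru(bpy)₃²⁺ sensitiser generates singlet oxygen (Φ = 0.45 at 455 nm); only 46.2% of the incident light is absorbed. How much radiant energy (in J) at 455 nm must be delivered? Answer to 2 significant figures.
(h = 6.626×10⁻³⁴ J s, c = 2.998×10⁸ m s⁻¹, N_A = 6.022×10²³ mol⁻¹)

Photons that must be absorbed: 2.02×10⁻⁴ / 0.45 = 4.489×10⁻⁴ mol.
Incident photons needed: 4.489×10⁻⁴ / 0.462 = 9.716×10⁻⁴ mol.
Photon energy: hc/λ = 4.366×10⁻¹⁹ J; per mole, 2.629×10⁵ J mol⁻¹.
Energy required: 9.716×10⁻⁴ × 2.629×10⁵ = 260 J.

260 J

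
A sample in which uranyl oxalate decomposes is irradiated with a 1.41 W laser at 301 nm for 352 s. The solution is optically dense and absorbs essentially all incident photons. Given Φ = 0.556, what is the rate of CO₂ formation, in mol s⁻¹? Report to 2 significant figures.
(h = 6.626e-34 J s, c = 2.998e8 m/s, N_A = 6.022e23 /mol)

Photon energy at 301 nm: hc/λ = (6.626e-34)(2.998e8)/(301e-9) = 6.600e-19 J.
Energy delivered: (1.41 W)(352 s) = 496.3 J.
Photons incident: 496.3 / 6.600e-19 = 7.520e20, i.e. 7.520e20/6.022e23 = 0.001249 mol.
Product formed: 0.556 × 0.001249 = 6.944e-4 mol.
Rate: 6.944e-4 / 352 s = 2.0e-6 mol s⁻¹.

2.0e-6 mol s⁻¹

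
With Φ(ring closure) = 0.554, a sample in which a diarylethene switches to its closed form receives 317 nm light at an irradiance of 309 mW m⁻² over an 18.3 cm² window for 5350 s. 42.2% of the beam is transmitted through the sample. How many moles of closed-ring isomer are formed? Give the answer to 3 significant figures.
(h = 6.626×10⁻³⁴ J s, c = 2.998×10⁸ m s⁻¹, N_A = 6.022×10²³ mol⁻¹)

Photon energy at 317 nm: hc/λ = (6.626×10⁻³⁴)(2.998×10⁸)/(317×10⁻⁹) = 6.266×10⁻¹⁹ J.
Energy delivered: (309 mW m⁻²)(18.3×10⁻⁴ m²)(5350 s) = 3.025 J.
Photons incident: 3.025 / 6.266×10⁻¹⁹ = 4.828×10¹⁸, i.e. 4.828×10¹⁸/6.022×10²³ = 8.017×10⁻⁶ mol.
Fraction absorbed: 1 − 42.2/100 = 0.5780.
Photons absorbed: 0.5780 × 8.017×10⁻⁶ = 4.634×10⁻⁶ mol.
Product: Φ × n_abs = 0.554 × 4.634×10⁻⁶ = 2.567×10⁻⁶ mol.

2.57×10⁻⁶ mol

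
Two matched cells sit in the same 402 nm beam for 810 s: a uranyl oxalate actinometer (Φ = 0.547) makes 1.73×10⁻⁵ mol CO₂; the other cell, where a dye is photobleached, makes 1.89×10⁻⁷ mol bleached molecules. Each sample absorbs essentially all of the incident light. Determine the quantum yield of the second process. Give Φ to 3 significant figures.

Φ = 0.00598

Photons absorbed by the actinometer: 1.73×10⁻⁵ / 0.547 = 3.163×10⁻⁵ mol.
Φ(unknown) = 1.89×10⁻⁷ / 3.163×10⁻⁵ = 0.00598.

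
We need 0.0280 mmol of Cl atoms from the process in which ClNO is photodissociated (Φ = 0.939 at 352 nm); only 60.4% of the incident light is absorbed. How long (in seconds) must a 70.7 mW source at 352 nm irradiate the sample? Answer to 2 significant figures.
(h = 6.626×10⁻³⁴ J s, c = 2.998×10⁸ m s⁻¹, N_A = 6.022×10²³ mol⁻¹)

t ≈ 240 s

Product: 0.0280 mmol = 2.80×10⁻⁵ mol.
Photons that must be absorbed: 2.80×10⁻⁵ / 0.939 = 2.982×10⁻⁵ mol.
Incident photons needed: 2.982×10⁻⁵ / 0.604 = 4.937×10⁻⁵ mol.
Photon energy: hc/λ = 5.643×10⁻¹⁹ J; per mole, 3.398×10⁵ J mol⁻¹.
Energy required: 4.937×10⁻⁵ × 3.398×10⁵ = 16.78 J.
Time: 16.78 J / 0.0707 W = 240 s.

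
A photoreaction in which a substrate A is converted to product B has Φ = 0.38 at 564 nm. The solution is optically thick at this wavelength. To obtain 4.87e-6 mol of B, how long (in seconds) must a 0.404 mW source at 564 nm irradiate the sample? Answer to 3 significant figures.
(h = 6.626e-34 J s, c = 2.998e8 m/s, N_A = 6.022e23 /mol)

t ≈ 6730 s

Photons that must be absorbed: 4.87e-6 / 0.38 = 1.282e-5 mol.
Photon energy: hc/λ = 3.522e-19 J; per mole, 2.121e5 J mol⁻¹.
Energy required: 1.282e-5 × 2.121e5 = 2.719 J.
Time: 2.719 J / 0.000404 W = 6730 s.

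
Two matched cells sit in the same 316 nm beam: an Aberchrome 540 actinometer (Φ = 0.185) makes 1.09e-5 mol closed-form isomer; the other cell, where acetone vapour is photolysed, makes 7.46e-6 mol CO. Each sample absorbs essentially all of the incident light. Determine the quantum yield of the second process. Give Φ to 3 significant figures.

Photons absorbed by the actinometer: 1.09e-5 / 0.185 = 5.892e-5 mol.
Φ(unknown) = 7.46e-6 / 5.892e-5 = 0.127.

Φ = 0.127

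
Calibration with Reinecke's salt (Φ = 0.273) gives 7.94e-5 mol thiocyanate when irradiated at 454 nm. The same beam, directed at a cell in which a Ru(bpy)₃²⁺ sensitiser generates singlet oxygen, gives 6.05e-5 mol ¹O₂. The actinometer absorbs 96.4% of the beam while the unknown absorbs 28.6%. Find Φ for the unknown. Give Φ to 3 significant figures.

Photons absorbed by the actinometer: 7.94e-5 / 0.273 = 2.908e-4 mol.
Incident flux: 2.908e-4 / 0.964 = 3.017e-4 einstein.
Absorbed by unknown: 0.286 × 3.017e-4 = 8.629e-5 mol.
Φ(unknown) = 6.05e-5 / 8.629e-5 = 0.701.

Φ = 0.701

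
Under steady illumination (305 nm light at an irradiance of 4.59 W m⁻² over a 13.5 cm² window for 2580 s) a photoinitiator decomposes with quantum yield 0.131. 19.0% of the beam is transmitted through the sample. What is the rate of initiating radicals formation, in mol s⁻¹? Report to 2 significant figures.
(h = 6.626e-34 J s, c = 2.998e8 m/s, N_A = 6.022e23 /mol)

Photon energy at 305 nm: hc/λ = (6.626e-34)(2.998e8)/(305e-9) = 6.513e-19 J.
Energy delivered: (4.59 W m⁻²)(13.5e-4 m²)(2580 s) = 15.99 J.
Photons incident: 15.99 / 6.513e-19 = 2.455e19, i.e. 2.455e19/6.022e23 = 4.077e-5 mol.
Fraction absorbed: 1 − 19.0/100 = 0.8100.
Photons absorbed: 0.8100 × 4.077e-5 = 3.302e-5 mol.
Product formed: 0.131 × 3.302e-5 = 4.326e-6 mol.
Rate: 4.326e-6 / 2580 s = 1.7e-9 mol s⁻¹.

1.7e-9 mol s⁻¹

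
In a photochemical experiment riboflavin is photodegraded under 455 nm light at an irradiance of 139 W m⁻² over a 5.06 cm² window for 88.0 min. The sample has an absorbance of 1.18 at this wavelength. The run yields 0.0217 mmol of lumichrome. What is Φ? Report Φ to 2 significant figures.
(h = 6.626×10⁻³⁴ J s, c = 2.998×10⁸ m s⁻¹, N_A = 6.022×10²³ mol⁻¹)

Φ = 0.016

Product: 0.0217 mmol = 2.17×10⁻⁵ mol.
Photon energy at 455 nm: hc/λ = (6.626×10⁻³⁴)(2.998×10⁸)/(455×10⁻⁹) = 4.366×10⁻¹⁹ J.
Energy delivered: (139 W m⁻²)(5.06×10⁻⁴ m²)(5280 s) = 371.4 J.
Photons incident: 371.4 / 4.366×10⁻¹⁹ = 8.507×10²⁰, i.e. 8.507×10²⁰/6.022×10²³ = 0.001413 mol.
Fraction absorbed: 1 − 10^(−1.18) = 0.9339.
Photons absorbed: 0.9339 × 0.001413 = 0.001320 mol.
Φ = 2.17×10⁻⁵ mol / 0.001320 mol photons = 0.016.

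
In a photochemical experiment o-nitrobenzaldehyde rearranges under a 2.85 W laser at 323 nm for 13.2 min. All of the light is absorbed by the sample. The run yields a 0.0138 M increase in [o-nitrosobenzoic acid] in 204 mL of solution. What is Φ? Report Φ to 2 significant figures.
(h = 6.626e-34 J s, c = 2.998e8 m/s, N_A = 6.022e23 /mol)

Φ = 0.46

Product: (0.0138 M)(0.204 L) = 0.002815 mol.
Photon energy at 323 nm: hc/λ = (6.626e-34)(2.998e8)/(323e-9) = 6.150e-19 J.
Energy delivered: (2.85 W)(792 s) = 2257 J.
Photons incident: 2257 / 6.150e-19 = 3.670e21, i.e. 3.670e21/6.022e23 = 0.006094 mol.
Φ = 0.002815 mol / 0.006094 mol photons = 0.46.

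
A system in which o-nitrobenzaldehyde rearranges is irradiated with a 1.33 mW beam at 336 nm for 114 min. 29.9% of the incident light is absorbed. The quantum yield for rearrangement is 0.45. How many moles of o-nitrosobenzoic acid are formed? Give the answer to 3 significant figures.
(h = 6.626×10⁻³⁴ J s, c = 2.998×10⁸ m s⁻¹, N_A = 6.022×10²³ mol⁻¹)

3.44×10⁻⁶ mol

Photon energy at 336 nm: hc/λ = (6.626×10⁻³⁴)(2.998×10⁸)/(336×10⁻⁹) = 5.912×10⁻¹⁹ J.
Energy delivered: (1.33 mW)(6840 s) = 9.097 J.
Photons incident: 9.097 / 5.912×10⁻¹⁹ = 1.539×10¹⁹, i.e. 1.539×10¹⁹/6.022×10²³ = 2.556×10⁻⁵ mol.
Photons absorbed: 0.299 × 2.556×10⁻⁵ = 7.642×10⁻⁶ mol.
Product: Φ × n_abs = 0.45 × 7.642×10⁻⁶ = 3.439×10⁻⁶ mol.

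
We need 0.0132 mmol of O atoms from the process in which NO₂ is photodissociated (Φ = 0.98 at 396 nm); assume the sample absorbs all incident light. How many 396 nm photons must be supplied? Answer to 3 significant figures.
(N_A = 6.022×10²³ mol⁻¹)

Product: 0.0132 mmol = 1.32×10⁻⁵ mol.
Photons that must be absorbed: 1.32×10⁻⁵ / 0.98 = 1.347×10⁻⁵ mol.
Photon count: 1.347×10⁻⁵ × 6.022×10²³ = 8.11×10¹⁸.

8.11×10¹⁸ photons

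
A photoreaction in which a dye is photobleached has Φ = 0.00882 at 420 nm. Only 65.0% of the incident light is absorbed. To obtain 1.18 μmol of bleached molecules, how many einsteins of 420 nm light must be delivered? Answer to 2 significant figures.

Product: 1.18 μmol = 1.18e-6 mol.
Photons that must be absorbed: 1.18e-6 / 0.00882 = 1.338e-4 mol.
Incident photons needed: 1.338e-4 / 0.650 = 2.058e-4 mol.

2.1e-4 einstein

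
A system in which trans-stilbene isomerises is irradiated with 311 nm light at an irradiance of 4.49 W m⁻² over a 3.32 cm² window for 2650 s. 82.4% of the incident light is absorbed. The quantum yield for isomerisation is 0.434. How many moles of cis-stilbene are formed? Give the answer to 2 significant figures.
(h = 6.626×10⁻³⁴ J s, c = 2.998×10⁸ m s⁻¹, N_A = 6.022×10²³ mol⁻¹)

Photon energy at 311 nm: hc/λ = (6.626×10⁻³⁴)(2.998×10⁸)/(311×10⁻⁹) = 6.387×10⁻¹⁹ J.
Energy delivered: (4.49 W m⁻²)(3.32×10⁻⁴ m²)(2650 s) = 3.950 J.
Photons incident: 3.950 / 6.387×10⁻¹⁹ = 6.184×10¹⁸, i.e. 6.184×10¹⁸/6.022×10²³ = 1.027×10⁻⁵ mol.
Photons absorbed: 0.824 × 1.027×10⁻⁵ = 8.462×10⁻⁶ mol.
Product: Φ × n_abs = 0.434 × 8.462×10⁻⁶ = 3.673×10⁻⁶ mol.

3.7×10⁻⁶ mol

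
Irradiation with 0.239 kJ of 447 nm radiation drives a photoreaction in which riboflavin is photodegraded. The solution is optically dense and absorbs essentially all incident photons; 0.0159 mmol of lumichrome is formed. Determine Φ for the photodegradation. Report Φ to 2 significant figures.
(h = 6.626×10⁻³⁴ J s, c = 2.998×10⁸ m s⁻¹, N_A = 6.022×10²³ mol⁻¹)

Φ = 0.018

Product: 0.0159 mmol = 1.59×10⁻⁵ mol.
Photon energy at 447 nm: hc/λ = (6.626×10⁻³⁴)(2.998×10⁸)/(447×10⁻⁹) = 4.444×10⁻¹⁹ J.
Incident energy: 0.239 kJ = 239 J.
Photons incident: 239 / 4.444×10⁻¹⁹ = 5.378×10²⁰, i.e. 5.378×10²⁰/6.022×10²³ = 8.931×10⁻⁴ mol.
Φ = 1.59×10⁻⁵ mol / 8.931×10⁻⁴ mol photons = 0.018.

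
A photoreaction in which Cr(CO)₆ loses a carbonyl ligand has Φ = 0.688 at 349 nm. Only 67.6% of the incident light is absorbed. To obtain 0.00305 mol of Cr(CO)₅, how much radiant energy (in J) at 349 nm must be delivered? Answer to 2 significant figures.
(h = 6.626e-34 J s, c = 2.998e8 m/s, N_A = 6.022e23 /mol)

2200 J

Photons that must be absorbed: 0.00305 / 0.688 = 0.004433 mol.
Incident photons needed: 0.004433 / 0.676 = 0.006558 mol.
Photon energy: hc/λ = 5.692e-19 J; per mole, 3.428e5 J mol⁻¹.
Energy required: 0.006558 × 3.428e5 = 2200 J.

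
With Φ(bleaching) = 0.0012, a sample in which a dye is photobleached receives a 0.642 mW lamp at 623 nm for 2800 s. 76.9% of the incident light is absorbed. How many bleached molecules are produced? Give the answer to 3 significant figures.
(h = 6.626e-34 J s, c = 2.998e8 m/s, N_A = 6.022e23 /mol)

Photon energy at 623 nm: hc/λ = (6.626e-34)(2.998e8)/(623e-9) = 3.189e-19 J.
Energy delivered: (0.642 mW)(2800 s) = 1.798 J.
Photons incident: 1.798 / 3.189e-19 = 5.638e18, i.e. 5.638e18/6.022e23 = 9.362e-6 mol.
Photons absorbed: 0.769 × 9.362e-6 = 7.199e-6 mol.
Product: Φ × n_abs = 0.0012 × 7.199e-6 = 8.639e-9 mol.
As a count: 8.639e-9 × 6.022e23 = 5.20e15.

5.20e15 bleached molecules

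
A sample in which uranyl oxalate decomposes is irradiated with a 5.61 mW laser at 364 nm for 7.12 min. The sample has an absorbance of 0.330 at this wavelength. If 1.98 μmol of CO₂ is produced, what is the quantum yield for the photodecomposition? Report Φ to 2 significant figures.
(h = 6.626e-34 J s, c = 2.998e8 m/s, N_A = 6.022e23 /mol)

Product: 1.98 μmol = 1.98e-6 mol.
Photon energy at 364 nm: hc/λ = (6.626e-34)(2.998e8)/(364e-9) = 5.457e-19 J.
Energy delivered: (5.61 mW)(427.2 s) = 2.397 J.
Photons incident: 2.397 / 5.457e-19 = 4.393e18, i.e. 4.393e18/6.022e23 = 7.295e-6 mol.
Fraction absorbed: 1 − 10^(−0.330) = 0.5323.
Photons absorbed: 0.5323 × 7.295e-6 = 3.883e-6 mol.
Φ = 1.98e-6 mol / 3.883e-6 mol photons = 0.51.

Φ = 0.51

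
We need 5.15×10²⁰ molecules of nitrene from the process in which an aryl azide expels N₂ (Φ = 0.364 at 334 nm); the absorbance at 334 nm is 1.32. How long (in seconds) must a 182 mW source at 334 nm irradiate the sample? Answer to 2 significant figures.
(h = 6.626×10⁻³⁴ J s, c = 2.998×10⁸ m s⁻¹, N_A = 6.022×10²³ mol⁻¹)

t ≈ 4900 s

Product: 5.15×10²⁰ / 6.022×10²³ = 8.552×10⁻⁴ mol.
Photons that must be absorbed: 8.552×10⁻⁴ / 0.364 = 0.002349 mol.
Fraction absorbed: 1 − 10^(−1.32) = 0.9521.
Incident photons needed: 0.002349 / 0.9521 = 0.002467 mol.
Photon energy: hc/λ = 5.948×10⁻¹⁹ J; per mole, 3.582×10⁵ J mol⁻¹.
Energy required: 0.002467 × 3.582×10⁵ = 883.7 J.
Time: 883.7 J / 0.182 W = 4900 s.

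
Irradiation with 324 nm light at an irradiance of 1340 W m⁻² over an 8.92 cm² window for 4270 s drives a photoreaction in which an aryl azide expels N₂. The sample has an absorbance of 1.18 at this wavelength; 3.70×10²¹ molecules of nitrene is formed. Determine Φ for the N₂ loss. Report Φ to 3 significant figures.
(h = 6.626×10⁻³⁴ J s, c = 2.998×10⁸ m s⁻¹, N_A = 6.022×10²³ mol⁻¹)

Product: 3.70×10²¹ / 6.022×10²³ = 0.006144 mol.
Photon energy at 324 nm: hc/λ = (6.626×10⁻³⁴)(2.998×10⁸)/(324×10⁻⁹) = 6.131×10⁻¹⁹ J.
Energy delivered: (1340 W m⁻²)(8.92×10⁻⁴ m²)(4270 s) = 5104 J.
Photons incident: 5104 / 6.131×10⁻¹⁹ = 8.325×10²¹, i.e. 8.325×10²¹/6.022×10²³ = 0.01382 mol.
Fraction absorbed: 1 − 10^(−1.18) = 0.9339.
Photons absorbed: 0.9339 × 0.01382 = 0.01291 mol.
Φ = 0.006144 mol / 0.01291 mol photons = 0.476.

Φ = 0.476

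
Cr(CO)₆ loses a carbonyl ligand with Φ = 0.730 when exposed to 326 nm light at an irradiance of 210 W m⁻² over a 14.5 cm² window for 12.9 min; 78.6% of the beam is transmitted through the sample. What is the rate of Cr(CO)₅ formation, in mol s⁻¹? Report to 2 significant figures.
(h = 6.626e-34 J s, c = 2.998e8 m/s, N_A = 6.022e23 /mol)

1.3e-7 mol s⁻¹

Photon energy at 326 nm: hc/λ = (6.626e-34)(2.998e8)/(326e-9) = 6.093e-19 J.
Energy delivered: (210 W m⁻²)(14.5e-4 m²)(774 s) = 235.7 J.
Photons incident: 235.7 / 6.093e-19 = 3.868e20, i.e. 3.868e20/6.022e23 = 6.423e-4 mol.
Fraction absorbed: 1 − 78.6/100 = 0.2140.
Photons absorbed: 0.2140 × 6.423e-4 = 1.375e-4 mol.
Product formed: 0.730 × 1.375e-4 = 1.004e-4 mol.
Rate: 1.004e-4 / 774 s = 1.3e-7 mol s⁻¹.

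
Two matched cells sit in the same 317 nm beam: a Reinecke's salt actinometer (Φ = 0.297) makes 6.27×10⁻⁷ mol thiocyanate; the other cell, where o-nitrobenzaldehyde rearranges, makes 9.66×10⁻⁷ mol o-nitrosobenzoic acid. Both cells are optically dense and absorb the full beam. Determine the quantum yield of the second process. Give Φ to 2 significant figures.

Φ = 0.46

Photons absorbed by the actinometer: 6.27×10⁻⁷ / 0.297 = 2.111×10⁻⁶ mol.
Φ(unknown) = 9.66×10⁻⁷ / 2.111×10⁻⁶ = 0.46.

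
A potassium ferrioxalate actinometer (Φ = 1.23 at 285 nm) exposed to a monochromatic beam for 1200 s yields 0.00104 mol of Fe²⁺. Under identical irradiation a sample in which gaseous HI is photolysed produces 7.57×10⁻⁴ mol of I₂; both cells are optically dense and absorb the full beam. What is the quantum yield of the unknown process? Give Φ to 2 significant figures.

Φ = 0.90

Photons absorbed by the actinometer: 0.00104 / 1.23 = 8.455×10⁻⁴ mol.
Φ(unknown) = 7.57×10⁻⁴ / 8.455×10⁻⁴ = 0.90.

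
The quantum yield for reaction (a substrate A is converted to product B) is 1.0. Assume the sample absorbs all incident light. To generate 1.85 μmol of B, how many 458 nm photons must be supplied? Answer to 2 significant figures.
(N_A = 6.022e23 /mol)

Product: 1.85 μmol = 1.85e-6 mol.
Photons that must be absorbed: 1.85e-6 / 1.0 = 1.850e-6 mol.
Photon count: 1.850e-6 × 6.022e23 = 1.1e18.

1.1e18 photons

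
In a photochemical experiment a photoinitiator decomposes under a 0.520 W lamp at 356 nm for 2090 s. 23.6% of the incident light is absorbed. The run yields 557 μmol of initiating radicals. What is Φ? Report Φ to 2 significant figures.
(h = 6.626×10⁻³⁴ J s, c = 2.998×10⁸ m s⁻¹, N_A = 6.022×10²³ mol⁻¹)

Φ = 0.73

Product: 557 μmol = 5.57×10⁻⁴ mol.
Photon energy at 356 nm: hc/λ = (6.626×10⁻³⁴)(2.998×10⁸)/(356×10⁻⁹) = 5.580×10⁻¹⁹ J.
Energy delivered: (0.520 W)(2090 s) = 1087 J.
Photons incident: 1087 / 5.580×10⁻¹⁹ = 1.948×10²¹, i.e. 1.948×10²¹/6.022×10²³ = 0.003235 mol.
Photons absorbed: 0.236 × 0.003235 = 7.635×10⁻⁴ mol.
Φ = 5.57×10⁻⁴ mol / 7.635×10⁻⁴ mol photons = 0.73.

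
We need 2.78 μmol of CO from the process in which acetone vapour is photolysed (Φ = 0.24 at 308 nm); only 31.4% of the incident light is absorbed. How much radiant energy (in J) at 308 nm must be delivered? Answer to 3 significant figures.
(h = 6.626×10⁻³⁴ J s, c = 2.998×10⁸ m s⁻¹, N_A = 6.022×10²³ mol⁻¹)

14.3 J

Product: 2.78 μmol = 2.78×10⁻⁶ mol.
Photons that must be absorbed: 2.78×10⁻⁶ / 0.24 = 1.158×10⁻⁵ mol.
Incident photons needed: 1.158×10⁻⁵ / 0.314 = 3.688×10⁻⁵ mol.
Photon energy: hc/λ = 6.450×10⁻¹⁹ J; per mole, 3.884×10⁵ J mol⁻¹.
Energy required: 3.688×10⁻⁵ × 3.884×10⁵ = 14.3 J.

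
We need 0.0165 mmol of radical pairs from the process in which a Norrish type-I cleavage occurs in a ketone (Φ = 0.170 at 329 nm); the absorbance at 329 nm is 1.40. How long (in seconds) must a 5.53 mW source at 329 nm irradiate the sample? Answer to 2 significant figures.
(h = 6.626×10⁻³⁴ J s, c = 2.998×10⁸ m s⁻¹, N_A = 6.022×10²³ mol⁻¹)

t ≈ 6600 s

Product: 0.0165 mmol = 1.65×10⁻⁵ mol.
Photons that must be absorbed: 1.65×10⁻⁵ / 0.170 = 9.706×10⁻⁵ mol.
Fraction absorbed: 1 − 10^(−1.40) = 0.9602.
Incident photons needed: 9.706×10⁻⁵ / 0.9602 = 1.011×10⁻⁴ mol.
Photon energy: hc/λ = 6.038×10⁻¹⁹ J; per mole, 3.636×10⁵ J mol⁻¹.
Energy required: 1.011×10⁻⁴ × 3.636×10⁵ = 36.76 J.
Time: 36.76 J / 0.00553 W = 6600 s.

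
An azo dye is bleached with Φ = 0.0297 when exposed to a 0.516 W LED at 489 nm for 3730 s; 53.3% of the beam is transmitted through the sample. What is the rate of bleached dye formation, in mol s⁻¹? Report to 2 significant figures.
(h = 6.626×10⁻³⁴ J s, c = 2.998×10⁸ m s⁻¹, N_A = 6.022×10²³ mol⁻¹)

2.9×10⁻⁸ mol s⁻¹

Photon energy at 489 nm: hc/λ = (6.626×10⁻³⁴)(2.998×10⁸)/(489×10⁻⁹) = 4.062×10⁻¹⁹ J.
Energy delivered: (0.516 W)(3730 s) = 1925 J.
Photons incident: 1925 / 4.062×10⁻¹⁹ = 4.739×10²¹, i.e. 4.739×10²¹/6.022×10²³ = 0.007869 mol.
Fraction absorbed: 1 − 53.3/100 = 0.4670.
Photons absorbed: 0.4670 × 0.007869 = 0.003675 mol.
Product formed: 0.0297 × 0.003675 = 1.091×10⁻⁴ mol.
Rate: 1.091×10⁻⁴ / 3730 s = 2.9×10⁻⁸ mol s⁻¹.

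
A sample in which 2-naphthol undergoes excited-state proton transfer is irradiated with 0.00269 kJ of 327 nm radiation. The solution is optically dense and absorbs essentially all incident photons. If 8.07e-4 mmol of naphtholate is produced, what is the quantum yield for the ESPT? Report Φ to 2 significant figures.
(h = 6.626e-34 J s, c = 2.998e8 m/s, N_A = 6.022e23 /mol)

Product: 8.07e-4 mmol = 8.07e-7 mol.
Photon energy at 327 nm: hc/λ = (6.626e-34)(2.998e8)/(327e-9) = 6.075e-19 J.
Incident energy: 0.00269 kJ = 2.69 J.
Photons incident: 2.69 / 6.075e-19 = 4.428e18, i.e. 4.428e18/6.022e23 = 7.353e-6 mol.
Φ = 8.07e-7 mol / 7.353e-6 mol photons = 0.11.

Φ = 0.11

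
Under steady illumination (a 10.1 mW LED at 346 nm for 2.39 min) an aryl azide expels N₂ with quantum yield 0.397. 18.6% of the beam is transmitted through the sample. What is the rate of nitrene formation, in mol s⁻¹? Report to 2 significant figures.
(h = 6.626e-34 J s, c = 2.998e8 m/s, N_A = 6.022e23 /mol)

9.4e-9 mol s⁻¹

Photon energy at 346 nm: hc/λ = (6.626e-34)(2.998e8)/(346e-9) = 5.741e-19 J.
Energy delivered: (10.1 mW)(143.4 s) = 1.448 J.
Photons incident: 1.448 / 5.741e-19 = 2.522e18, i.e. 2.522e18/6.022e23 = 4.188e-6 mol.
Fraction absorbed: 1 − 18.6/100 = 0.8140.
Photons absorbed: 0.8140 × 4.188e-6 = 3.409e-6 mol.
Product formed: 0.397 × 3.409e-6 = 1.353e-6 mol.
Rate: 1.353e-6 / 143.4 s = 9.4e-9 mol s⁻¹.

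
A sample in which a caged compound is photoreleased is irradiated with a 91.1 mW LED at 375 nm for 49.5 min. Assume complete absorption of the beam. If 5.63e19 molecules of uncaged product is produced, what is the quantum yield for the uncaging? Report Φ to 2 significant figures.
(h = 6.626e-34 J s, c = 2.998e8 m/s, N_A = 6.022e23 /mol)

Φ = 0.11

Product: 5.63e19 / 6.022e23 = 9.349e-5 mol.
Photon energy at 375 nm: hc/λ = (6.626e-34)(2.998e8)/(375e-9) = 5.297e-19 J.
Energy delivered: (91.1 mW)(2970 s) = 270.6 J.
Photons incident: 270.6 / 5.297e-19 = 5.109e20, i.e. 5.109e20/6.022e23 = 8.484e-4 mol.
Φ = 9.349e-5 mol / 8.484e-4 mol photons = 0.11.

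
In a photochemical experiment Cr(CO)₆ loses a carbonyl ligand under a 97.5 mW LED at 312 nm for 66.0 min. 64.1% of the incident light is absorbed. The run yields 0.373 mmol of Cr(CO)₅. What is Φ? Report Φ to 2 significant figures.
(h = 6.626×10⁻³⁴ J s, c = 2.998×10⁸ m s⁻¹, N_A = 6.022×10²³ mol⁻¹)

Product: 0.373 mmol = 3.73×10⁻⁴ mol.
Photon energy at 312 nm: hc/λ = (6.626×10⁻³⁴)(2.998×10⁸)/(312×10⁻⁹) = 6.367×10⁻¹⁹ J.
Energy delivered: (97.5 mW)(3960 s) = 386.1 J.
Photons incident: 386.1 / 6.367×10⁻¹⁹ = 6.064×10²⁰, i.e. 6.064×10²⁰/6.022×10²³ = 0.001007 mol.
Photons absorbed: 0.641 × 0.001007 = 6.455×10⁻⁴ mol.
Φ = 3.73×10⁻⁴ mol / 6.455×10⁻⁴ mol photons = 0.58.

Φ = 0.58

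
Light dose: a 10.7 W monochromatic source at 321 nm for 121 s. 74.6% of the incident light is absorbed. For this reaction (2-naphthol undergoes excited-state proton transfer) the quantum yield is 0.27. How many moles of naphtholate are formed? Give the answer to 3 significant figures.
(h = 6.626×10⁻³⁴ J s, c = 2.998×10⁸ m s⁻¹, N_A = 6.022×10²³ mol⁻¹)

Photon energy at 321 nm: hc/λ = (6.626×10⁻³⁴)(2.998×10⁸)/(321×10⁻⁹) = 6.188×10⁻¹⁹ J.
Energy delivered: (10.7 W)(121 s) = 1295 J.
Photons incident: 1295 / 6.188×10⁻¹⁹ = 2.093×10²¹, i.e. 2.093×10²¹/6.022×10²³ = 0.003476 mol.
Photons absorbed: 0.746 × 0.003476 = 0.002593 mol.
Product: Φ × n_abs = 0.27 × 0.002593 = 7.001×10⁻⁴ mol.

7.00×10⁻⁴ mol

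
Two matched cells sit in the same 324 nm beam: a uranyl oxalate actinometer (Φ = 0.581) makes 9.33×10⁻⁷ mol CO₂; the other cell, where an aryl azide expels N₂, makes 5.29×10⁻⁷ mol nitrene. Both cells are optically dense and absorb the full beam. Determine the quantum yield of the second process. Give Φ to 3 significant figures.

Photons absorbed by the actinometer: 9.33×10⁻⁷ / 0.581 = 1.606×10⁻⁶ mol.
Φ(unknown) = 5.29×10⁻⁷ / 1.606×10⁻⁶ = 0.329.

Φ = 0.329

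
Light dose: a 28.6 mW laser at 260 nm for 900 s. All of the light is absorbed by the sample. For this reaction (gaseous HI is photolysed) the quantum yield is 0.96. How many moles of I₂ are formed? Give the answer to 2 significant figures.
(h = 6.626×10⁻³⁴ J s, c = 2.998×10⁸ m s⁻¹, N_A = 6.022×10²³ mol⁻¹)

Photon energy at 260 nm: hc/λ = (6.626×10⁻³⁴)(2.998×10⁸)/(260×10⁻⁹) = 7.640×10⁻¹⁹ J.
Energy delivered: (28.6 mW)(900 s) = 25.74 J.
Photons incident: 25.74 / 7.640×10⁻¹⁹ = 3.369×10¹⁹, i.e. 3.369×10¹⁹/6.022×10²³ = 5.594×10⁻⁵ mol.
Product: Φ × n_abs = 0.96 × 5.594×10⁻⁵ = 5.370×10⁻⁵ mol.

5.4×10⁻⁵ mol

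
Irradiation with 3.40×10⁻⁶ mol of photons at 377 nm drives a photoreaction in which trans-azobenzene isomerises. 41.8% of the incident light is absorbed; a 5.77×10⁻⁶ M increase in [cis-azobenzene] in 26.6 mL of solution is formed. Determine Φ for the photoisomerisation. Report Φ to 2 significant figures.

Product: (5.77×10⁻⁶ M)(0.0266 L) = 1.535×10⁻⁷ mol.
Photons absorbed: 0.418 × 3.40×10⁻⁶ = 1.421×10⁻⁶ mol.
Φ = 1.535×10⁻⁷ mol / 1.421×10⁻⁶ mol photons = 0.11.

Φ = 0.11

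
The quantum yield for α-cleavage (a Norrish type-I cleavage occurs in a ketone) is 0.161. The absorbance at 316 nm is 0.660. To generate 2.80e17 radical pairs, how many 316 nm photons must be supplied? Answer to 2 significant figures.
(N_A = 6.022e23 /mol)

2.2e18 photons

Product: 2.80e17 / 6.022e23 = 4.650e-7 mol.
Photons that must be absorbed: 4.650e-7 / 0.161 = 2.888e-6 mol.
Fraction absorbed: 1 − 10^(−0.660) = 0.7812.
Incident photons needed: 2.888e-6 / 0.7812 = 3.697e-6 mol.
Photon count: 3.697e-6 × 6.022e23 = 2.2e18.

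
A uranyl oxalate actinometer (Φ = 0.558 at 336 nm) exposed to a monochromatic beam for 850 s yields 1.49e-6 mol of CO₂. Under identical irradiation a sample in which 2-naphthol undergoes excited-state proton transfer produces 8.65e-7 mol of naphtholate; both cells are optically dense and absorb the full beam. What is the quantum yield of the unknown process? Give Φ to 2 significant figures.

Photons absorbed by the actinometer: 1.49e-6 / 0.558 = 2.670e-6 mol.
Φ(unknown) = 8.65e-7 / 2.670e-6 = 0.32.

Φ = 0.32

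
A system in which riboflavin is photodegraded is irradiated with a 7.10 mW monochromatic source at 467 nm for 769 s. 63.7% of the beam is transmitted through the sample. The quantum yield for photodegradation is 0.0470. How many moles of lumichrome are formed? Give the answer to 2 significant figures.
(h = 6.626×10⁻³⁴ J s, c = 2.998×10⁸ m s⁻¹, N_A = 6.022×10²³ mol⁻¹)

3.6×10⁻⁷ mol

Photon energy at 467 nm: hc/λ = (6.626×10⁻³⁴)(2.998×10⁸)/(467×10⁻⁹) = 4.254×10⁻¹⁹ J.
Energy delivered: (7.10 mW)(769 s) = 5.460 J.
Photons incident: 5.460 / 4.254×10⁻¹⁹ = 1.283×10¹⁹, i.e. 1.283×10¹⁹/6.022×10²³ = 2.131×10⁻⁵ mol.
Fraction absorbed: 1 − 63.7/100 = 0.3630.
Photons absorbed: 0.3630 × 2.131×10⁻⁵ = 7.736×10⁻⁶ mol.
Product: Φ × n_abs = 0.0470 × 7.736×10⁻⁶ = 3.636×10⁻⁷ mol.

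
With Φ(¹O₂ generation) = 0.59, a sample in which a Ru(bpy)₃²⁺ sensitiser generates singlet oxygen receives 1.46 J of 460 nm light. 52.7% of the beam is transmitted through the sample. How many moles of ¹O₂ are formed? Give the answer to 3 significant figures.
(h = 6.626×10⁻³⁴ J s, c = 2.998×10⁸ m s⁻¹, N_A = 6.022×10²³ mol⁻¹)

Photon energy at 460 nm: hc/λ = (6.626×10⁻³⁴)(2.998×10⁸)/(460×10⁻⁹) = 4.318×10⁻¹⁹ J.
Photons incident: 1.46 / 4.318×10⁻¹⁹ = 3.381×10¹⁸, i.e. 3.381×10¹⁸/6.022×10²³ = 5.614×10⁻⁶ mol.
Fraction absorbed: 1 − 52.7/100 = 0.4730.
Photons absorbed: 0.4730 × 5.614×10⁻⁶ = 2.655×10⁻⁶ mol.
Product: Φ × n_abs = 0.59 × 2.655×10⁻⁶ = 1.566×10⁻⁶ mol.

1.57×10⁻⁶ mol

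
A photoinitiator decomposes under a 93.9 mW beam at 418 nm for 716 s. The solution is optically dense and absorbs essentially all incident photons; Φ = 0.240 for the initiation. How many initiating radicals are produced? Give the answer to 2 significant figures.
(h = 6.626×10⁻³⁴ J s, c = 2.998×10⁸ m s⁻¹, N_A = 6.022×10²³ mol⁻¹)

Photon energy at 418 nm: hc/λ = (6.626×10⁻³⁴)(2.998×10⁸)/(418×10⁻⁹) = 4.752×10⁻¹⁹ J.
Energy delivered: (93.9 mW)(716 s) = 67.23 J.
Photons incident: 67.23 / 4.752×10⁻¹⁹ = 1.415×10²⁰, i.e. 1.415×10²⁰/6.022×10²³ = 2.350×10⁻⁴ mol.
Product: Φ × n_abs = 0.240 × 2.350×10⁻⁴ = 5.640×10⁻⁵ mol.
As a count: 5.640×10⁻⁵ × 6.022×10²³ = 3.4×10¹⁹.

3.4×10¹⁹ initiating radicals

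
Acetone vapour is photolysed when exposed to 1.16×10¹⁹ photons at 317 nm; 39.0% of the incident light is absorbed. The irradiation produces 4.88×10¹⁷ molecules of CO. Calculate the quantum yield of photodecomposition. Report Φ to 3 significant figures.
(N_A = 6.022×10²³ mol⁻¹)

Φ = 0.108

Product: 4.88×10¹⁷ / 6.022×10²³ = 8.104×10⁻⁷ mol.
Moles of photons: 1.16×10¹⁹ / 6.022×10²³ = 1.926×10⁻⁵ mol.
Photons absorbed: 0.390 × 1.926×10⁻⁵ = 7.511×10⁻⁶ mol.
Φ = 8.104×10⁻⁷ mol / 7.511×10⁻⁶ mol photons = 0.108.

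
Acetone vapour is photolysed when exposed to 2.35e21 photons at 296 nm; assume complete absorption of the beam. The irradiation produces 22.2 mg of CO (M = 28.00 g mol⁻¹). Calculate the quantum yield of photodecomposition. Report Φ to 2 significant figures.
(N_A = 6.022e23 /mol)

Φ = 0.20

Product: 22.2 mg / 28.00 g mol⁻¹ = 7.929e-4 mol.
Moles of photons: 2.35e21 / 6.022e23 = 0.003902 mol.
Φ = 7.929e-4 mol / 0.003902 mol photons = 0.20.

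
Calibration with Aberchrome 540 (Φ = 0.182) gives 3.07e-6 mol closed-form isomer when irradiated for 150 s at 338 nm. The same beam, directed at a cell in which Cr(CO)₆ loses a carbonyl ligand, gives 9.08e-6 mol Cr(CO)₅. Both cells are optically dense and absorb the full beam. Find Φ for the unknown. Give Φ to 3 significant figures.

Φ = 0.538

Photons absorbed by the actinometer: 3.07e-6 / 0.182 = 1.687e-5 mol.
Φ(unknown) = 9.08e-6 / 1.687e-5 = 0.538.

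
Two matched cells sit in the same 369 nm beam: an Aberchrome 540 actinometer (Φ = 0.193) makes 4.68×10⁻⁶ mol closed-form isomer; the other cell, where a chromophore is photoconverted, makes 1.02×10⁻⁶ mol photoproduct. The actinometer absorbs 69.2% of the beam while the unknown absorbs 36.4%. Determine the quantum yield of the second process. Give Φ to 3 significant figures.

Φ = 0.0800

Photons absorbed by the actinometer: 4.68×10⁻⁶ / 0.193 = 2.425×10⁻⁵ mol.
Incident flux: 2.425×10⁻⁵ / 0.692 = 3.504×10⁻⁵ einstein.
Absorbed by unknown: 0.364 × 3.504×10⁻⁵ = 1.275×10⁻⁵ mol.
Φ(unknown) = 1.02×10⁻⁶ / 1.275×10⁻⁵ = 0.0800.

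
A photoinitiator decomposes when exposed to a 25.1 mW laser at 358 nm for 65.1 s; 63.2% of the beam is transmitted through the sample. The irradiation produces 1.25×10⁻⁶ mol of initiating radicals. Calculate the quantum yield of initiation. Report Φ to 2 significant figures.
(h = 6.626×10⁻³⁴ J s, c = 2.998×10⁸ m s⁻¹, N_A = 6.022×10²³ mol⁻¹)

Photon energy at 358 nm: hc/λ = (6.626×10⁻³⁴)(2.998×10⁸)/(358×10⁻⁹) = 5.549×10⁻¹⁹ J.
Energy delivered: (25.1 mW)(65.1 s) = 1.634 J.
Photons incident: 1.634 / 5.549×10⁻¹⁹ = 2.945×10¹⁸, i.e. 2.945×10¹⁸/6.022×10²³ = 4.890×10⁻⁶ mol.
Fraction absorbed: 1 − 63.2/100 = 0.3680.
Photons absorbed: 0.3680 × 4.890×10⁻⁶ = 1.800×10⁻⁶ mol.
Φ = 1.25×10⁻⁶ mol / 1.800×10⁻⁶ mol photons = 0.69.

Φ = 0.69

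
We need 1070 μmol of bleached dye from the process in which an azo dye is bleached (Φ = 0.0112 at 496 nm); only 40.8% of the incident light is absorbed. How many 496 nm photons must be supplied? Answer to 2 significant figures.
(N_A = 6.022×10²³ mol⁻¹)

1.4×10²³ photons

Product: 1070 μmol = 0.00107 mol.
Photons that must be absorbed: 0.00107 / 0.0112 = 0.09554 mol.
Incident photons needed: 0.09554 / 0.408 = 0.2342 mol.
Photon count: 0.2342 × 6.022×10²³ = 1.4×10²³.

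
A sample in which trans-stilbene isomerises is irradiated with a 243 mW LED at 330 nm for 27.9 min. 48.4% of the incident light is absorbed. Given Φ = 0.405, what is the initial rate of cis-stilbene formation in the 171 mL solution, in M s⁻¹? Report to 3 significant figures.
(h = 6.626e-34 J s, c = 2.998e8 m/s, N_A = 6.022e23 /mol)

7.68e-7 M s⁻¹

Photon energy at 330 nm: hc/λ = (6.626e-34)(2.998e8)/(330e-9) = 6.020e-19 J.
Energy delivered: (243 mW)(1674 s) = 406.8 J.
Photons incident: 406.8 / 6.020e-19 = 6.757e20, i.e. 6.757e20/6.022e23 = 0.001122 mol.
Photons absorbed: 0.484 × 0.001122 = 5.430e-4 mol.
Product formed: 0.405 × 5.430e-4 = 2.199e-4 mol.
Rate: 2.199e-4 mol / (1674 s × 0.171 L) = 7.68e-7 M s⁻¹.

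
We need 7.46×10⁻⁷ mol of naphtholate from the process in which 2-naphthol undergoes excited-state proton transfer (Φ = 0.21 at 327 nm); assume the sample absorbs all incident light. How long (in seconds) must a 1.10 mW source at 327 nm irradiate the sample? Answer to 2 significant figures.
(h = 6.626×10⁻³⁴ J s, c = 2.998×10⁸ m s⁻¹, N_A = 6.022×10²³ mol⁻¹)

Photons that must be absorbed: 7.46×10⁻⁷ / 0.21 = 3.552×10⁻⁶ mol.
Photon energy: hc/λ = 6.075×10⁻¹⁹ J; per mole, 3.658×10⁵ J mol⁻¹.
Energy required: 3.552×10⁻⁶ × 3.658×10⁵ = 1.299 J.
Time: 1.299 J / 0.0011 W = 1200 s.

t ≈ 1200 s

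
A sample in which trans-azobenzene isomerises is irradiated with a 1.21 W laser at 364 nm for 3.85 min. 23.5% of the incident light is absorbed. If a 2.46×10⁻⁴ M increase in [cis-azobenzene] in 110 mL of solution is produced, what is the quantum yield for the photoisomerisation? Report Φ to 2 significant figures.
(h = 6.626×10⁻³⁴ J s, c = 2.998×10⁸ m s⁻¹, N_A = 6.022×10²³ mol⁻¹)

Φ = 0.14

Product: (2.46×10⁻⁴ M)(0.11 L) = 2.706×10⁻⁵ mol.
Photon energy at 364 nm: hc/λ = (6.626×10⁻³⁴)(2.998×10⁸)/(364×10⁻⁹) = 5.457×10⁻¹⁹ J.
Energy delivered: (1.21 W)(231 s) = 279.5 J.
Photons incident: 279.5 / 5.457×10⁻¹⁹ = 5.122×10²⁰, i.e. 5.122×10²⁰/6.022×10²³ = 8.505×10⁻⁴ mol.
Photons absorbed: 0.235 × 8.505×10⁻⁴ = 1.999×10⁻⁴ mol.
Φ = 2.706×10⁻⁵ mol / 1.999×10⁻⁴ mol photons = 0.14.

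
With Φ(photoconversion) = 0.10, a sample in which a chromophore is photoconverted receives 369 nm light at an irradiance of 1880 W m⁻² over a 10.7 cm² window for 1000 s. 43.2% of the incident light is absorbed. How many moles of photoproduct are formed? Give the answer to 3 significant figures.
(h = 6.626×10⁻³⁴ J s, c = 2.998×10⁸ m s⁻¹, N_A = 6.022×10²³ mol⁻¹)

Photon energy at 369 nm: hc/λ = (6.626×10⁻³⁴)(2.998×10⁸)/(369×10⁻⁹) = 5.383×10⁻¹⁹ J.
Energy delivered: (1880 W m⁻²)(10.7×10⁻⁴ m²)(1000 s) = 2012 J.
Photons incident: 2012 / 5.383×10⁻¹⁹ = 3.738×10²¹, i.e. 3.738×10²¹/6.022×10²³ = 0.006207 mol.
Photons absorbed: 0.432 × 0.006207 = 0.002681 mol.
Product: Φ × n_abs = 0.10 × 0.002681 = 2.681×10⁻⁴ mol.

2.68×10⁻⁴ mol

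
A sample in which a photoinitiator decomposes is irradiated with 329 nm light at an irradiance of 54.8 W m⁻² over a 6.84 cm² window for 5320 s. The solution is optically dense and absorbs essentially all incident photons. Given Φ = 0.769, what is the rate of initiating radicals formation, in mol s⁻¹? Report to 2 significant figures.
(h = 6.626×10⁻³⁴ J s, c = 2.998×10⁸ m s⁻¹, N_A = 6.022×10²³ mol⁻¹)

Photon energy at 329 nm: hc/λ = (6.626×10⁻³⁴)(2.998×10⁸)/(329×10⁻⁹) = 6.038×10⁻¹⁹ J.
Energy delivered: (54.8 W m⁻²)(6.84×10⁻⁴ m²)(5320 s) = 199.4 J.
Photons incident: 199.4 / 6.038×10⁻¹⁹ = 3.302×10²⁰, i.e. 3.302×10²⁰/6.022×10²³ = 5.483×10⁻⁴ mol.
Product formed: 0.769 × 5.483×10⁻⁴ = 4.216×10⁻⁴ mol.
Rate: 4.216×10⁻⁴ / 5320 s = 7.9×10⁻⁸ mol s⁻¹.

7.9×10⁻⁸ mol s⁻¹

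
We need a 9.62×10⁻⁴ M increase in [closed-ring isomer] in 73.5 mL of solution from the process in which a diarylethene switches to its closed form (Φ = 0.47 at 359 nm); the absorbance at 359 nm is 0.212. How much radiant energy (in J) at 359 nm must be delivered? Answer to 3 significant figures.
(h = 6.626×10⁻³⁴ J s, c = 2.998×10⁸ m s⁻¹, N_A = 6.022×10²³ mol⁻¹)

Product: (9.62×10⁻⁴ M)(0.0735 L) = 7.071×10⁻⁵ mol.
Photons that must be absorbed: 7.071×10⁻⁵ / 0.47 = 1.504×10⁻⁴ mol.
Fraction absorbed: 1 − 10^(−0.212) = 0.3862.
Incident photons needed: 1.504×10⁻⁴ / 0.3862 = 3.894×10⁻⁴ mol.
Photon energy: hc/λ = 5.533×10⁻¹⁹ J; per mole, 3.332×10⁵ J mol⁻¹.
Energy required: 3.894×10⁻⁴ × 3.332×10⁵ = 130 J.

130 J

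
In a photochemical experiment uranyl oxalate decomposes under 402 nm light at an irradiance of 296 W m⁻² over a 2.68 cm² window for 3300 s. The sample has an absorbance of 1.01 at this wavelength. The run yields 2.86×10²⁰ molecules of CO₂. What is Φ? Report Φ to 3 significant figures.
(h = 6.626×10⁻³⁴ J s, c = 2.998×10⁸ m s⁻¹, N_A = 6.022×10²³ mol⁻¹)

Φ = 0.598

Product: 2.86×10²⁰ / 6.022×10²³ = 4.749×10⁻⁴ mol.
Photon energy at 402 nm: hc/λ = (6.626×10⁻³⁴)(2.998×10⁸)/(402×10⁻⁹) = 4.941×10⁻¹⁹ J.
Energy delivered: (296 W m⁻²)(2.68×10⁻⁴ m²)(3300 s) = 261.8 J.
Photons incident: 261.8 / 4.941×10⁻¹⁹ = 5.299×10²⁰, i.e. 5.299×10²⁰/6.022×10²³ = 8.799×10⁻⁴ mol.
Fraction absorbed: 1 − 10^(−1.01) = 0.9023.
Photons absorbed: 0.9023 × 8.799×10⁻⁴ = 7.939×10⁻⁴ mol.
Φ = 4.749×10⁻⁴ mol / 7.939×10⁻⁴ mol photons = 0.598.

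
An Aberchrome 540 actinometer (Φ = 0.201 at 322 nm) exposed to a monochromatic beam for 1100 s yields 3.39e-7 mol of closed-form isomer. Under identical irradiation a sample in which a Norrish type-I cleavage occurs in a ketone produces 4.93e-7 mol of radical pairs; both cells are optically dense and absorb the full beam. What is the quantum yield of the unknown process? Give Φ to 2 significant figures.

Φ = 0.29

Photons absorbed by the actinometer: 3.39e-7 / 0.201 = 1.687e-6 mol.
Φ(unknown) = 4.93e-7 / 1.687e-6 = 0.29.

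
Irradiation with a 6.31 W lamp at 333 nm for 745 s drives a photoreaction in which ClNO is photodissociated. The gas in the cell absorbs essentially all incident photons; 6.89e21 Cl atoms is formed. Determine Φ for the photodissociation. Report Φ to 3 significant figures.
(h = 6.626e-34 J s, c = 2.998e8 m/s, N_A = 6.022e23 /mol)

Product: 6.89e21 / 6.022e23 = 0.01144 mol.
Photon energy at 333 nm: hc/λ = (6.626e-34)(2.998e8)/(333e-9) = 5.965e-19 J.
Energy delivered: (6.31 W)(745 s) = 4701 J.
Photons incident: 4701 / 5.965e-19 = 7.881e21, i.e. 7.881e21/6.022e23 = 0.01309 mol.
Φ = 0.01144 mol / 0.01309 mol photons = 0.874.

Φ = 0.874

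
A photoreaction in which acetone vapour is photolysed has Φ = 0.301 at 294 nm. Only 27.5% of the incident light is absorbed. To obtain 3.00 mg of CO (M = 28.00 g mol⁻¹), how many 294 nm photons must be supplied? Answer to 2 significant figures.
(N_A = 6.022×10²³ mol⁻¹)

Product: 3.00 mg / 28.00 g mol⁻¹ = 1.071×10⁻⁴ mol.
Photons that must be absorbed: 1.071×10⁻⁴ / 0.301 = 3.558×10⁻⁴ mol.
Incident photons needed: 3.558×10⁻⁴ / 0.275 = 0.001294 mol.
Photon count: 0.001294 × 6.022×10²³ = 7.8×10²⁰.

7.8×10²⁰ photons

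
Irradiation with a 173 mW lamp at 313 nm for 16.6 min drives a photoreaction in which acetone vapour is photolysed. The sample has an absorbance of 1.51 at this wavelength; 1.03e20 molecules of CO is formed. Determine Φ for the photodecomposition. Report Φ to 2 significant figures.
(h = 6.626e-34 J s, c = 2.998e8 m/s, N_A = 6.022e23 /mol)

Product: 1.03e20 / 6.022e23 = 1.710e-4 mol.
Photon energy at 313 nm: hc/λ = (6.626e-34)(2.998e8)/(313e-9) = 6.347e-19 J.
Energy delivered: (173 mW)(996 s) = 172.3 J.
Photons incident: 172.3 / 6.347e-19 = 2.715e20, i.e. 2.715e20/6.022e23 = 4.508e-4 mol.
Fraction absorbed: 1 − 10^(−1.51) = 0.9691.
Photons absorbed: 0.9691 × 4.508e-4 = 4.369e-4 mol.
Φ = 1.710e-4 mol / 4.369e-4 mol photons = 0.39.

Φ = 0.39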